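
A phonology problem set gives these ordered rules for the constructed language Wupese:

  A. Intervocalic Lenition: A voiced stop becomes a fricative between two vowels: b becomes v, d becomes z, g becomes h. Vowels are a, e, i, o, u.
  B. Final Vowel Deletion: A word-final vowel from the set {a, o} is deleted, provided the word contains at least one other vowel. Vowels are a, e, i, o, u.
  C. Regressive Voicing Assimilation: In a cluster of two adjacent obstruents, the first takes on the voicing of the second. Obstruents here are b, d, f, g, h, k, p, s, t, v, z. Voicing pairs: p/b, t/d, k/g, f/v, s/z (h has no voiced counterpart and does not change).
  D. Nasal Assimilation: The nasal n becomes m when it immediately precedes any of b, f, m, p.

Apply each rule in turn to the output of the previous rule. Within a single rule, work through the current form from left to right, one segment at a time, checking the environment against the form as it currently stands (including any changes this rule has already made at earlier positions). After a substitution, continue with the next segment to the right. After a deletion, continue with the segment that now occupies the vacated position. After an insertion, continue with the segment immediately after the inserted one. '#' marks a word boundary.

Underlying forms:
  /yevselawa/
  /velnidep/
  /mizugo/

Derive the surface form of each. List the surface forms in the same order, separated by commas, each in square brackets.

[yefselaw], [velnizep], [mizuh]

/yevselawa/:
  A Intervocalic Lenition: no change — [yevselawa]
  B Final Vowel Deletion: [yevselawa] → [yevselaw]
  C Regressive Voicing Assimilation: [yevselaw] → [yefselaw]
  D Nasal Assimilation: no change — [yefselaw]
/velnidep/:
  A Intervocalic Lenition: [velnidep] → [velnizep]
  B Final Vowel Deletion: no change — [velnizep]
  C Regressive Voicing Assimilation: no change — [velnizep]
  D Nasal Assimilation: no change — [velnizep]
/mizugo/:
  A Intervocalic Lenition: [mizugo] → [mizuho]
  B Final Vowel Deletion: [mizuho] → [mizuh]
  C Regressive Voicing Assimilation: no change — [mizuh]
  D Nasal Assimilation: no change — [mizuh]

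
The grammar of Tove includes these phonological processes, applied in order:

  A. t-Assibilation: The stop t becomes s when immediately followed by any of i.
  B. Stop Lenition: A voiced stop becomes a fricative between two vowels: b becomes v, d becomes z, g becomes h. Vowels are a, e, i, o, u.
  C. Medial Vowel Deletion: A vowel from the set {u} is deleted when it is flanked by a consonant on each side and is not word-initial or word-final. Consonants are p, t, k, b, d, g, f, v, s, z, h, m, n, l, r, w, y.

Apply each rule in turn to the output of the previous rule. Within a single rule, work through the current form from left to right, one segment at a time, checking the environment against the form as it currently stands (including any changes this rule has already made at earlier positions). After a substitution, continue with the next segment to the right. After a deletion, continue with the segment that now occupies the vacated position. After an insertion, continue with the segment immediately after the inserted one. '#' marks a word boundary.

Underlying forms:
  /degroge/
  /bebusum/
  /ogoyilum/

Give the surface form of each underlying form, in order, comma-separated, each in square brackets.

/degroge/:
  A t-Assibilation: no change — [degroge]
  B Stop Lenition: [degroge] → [degrohe]
  C Medial Vowel Deletion: no change — [degrohe]
/bebusum/:
  A t-Assibilation: no change — [bebusum]
  B Stop Lenition: [bebusum] → [bevusum]
  C Medial Vowel Deletion: [bevusum] → [bevsm]
/ogoyilum/:
  A t-Assibilation: no change — [ogoyilum]
  B Stop Lenition: [ogoyilum] → [ohoyilum]
  C Medial Vowel Deletion: [ohoyilum] → [ohoyilm]

[degrohe], [bevsm], [ohoyilm]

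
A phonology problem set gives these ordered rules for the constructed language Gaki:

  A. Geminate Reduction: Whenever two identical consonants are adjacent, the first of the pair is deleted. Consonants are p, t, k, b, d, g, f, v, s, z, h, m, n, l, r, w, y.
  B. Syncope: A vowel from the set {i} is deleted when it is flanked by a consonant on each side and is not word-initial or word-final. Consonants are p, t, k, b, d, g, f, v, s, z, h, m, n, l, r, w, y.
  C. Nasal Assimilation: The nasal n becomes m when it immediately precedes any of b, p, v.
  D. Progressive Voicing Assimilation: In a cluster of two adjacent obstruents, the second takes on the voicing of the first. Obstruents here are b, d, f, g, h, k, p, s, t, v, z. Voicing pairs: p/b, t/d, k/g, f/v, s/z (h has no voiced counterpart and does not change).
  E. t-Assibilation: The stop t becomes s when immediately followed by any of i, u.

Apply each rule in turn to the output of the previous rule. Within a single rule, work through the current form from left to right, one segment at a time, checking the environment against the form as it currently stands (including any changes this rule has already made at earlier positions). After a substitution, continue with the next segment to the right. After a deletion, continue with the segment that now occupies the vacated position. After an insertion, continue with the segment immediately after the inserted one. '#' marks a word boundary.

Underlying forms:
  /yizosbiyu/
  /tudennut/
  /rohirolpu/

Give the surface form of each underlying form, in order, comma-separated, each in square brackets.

/yizosbiyu/:
  A Geminate Reduction: no change — [yizosbiyu]
  B Syncope: [yizosbiyu] → [yzosbyu]
  C Nasal Assimilation: no change — [yzosbyu]
  D Progressive Voicing Assimilation: [yzosbyu] → [yzospyu]
  E t-Assibilation: no change — [yzospyu]
/tudennut/:
  A Geminate Reduction: [tudennut] → [tudenut]
  B Syncope: no change — [tudenut]
  C Nasal Assimilation: no change — [tudenut]
  D Progressive Voicing Assimilation: no change — [tudenut]
  E t-Assibilation: [tudenut] → [sudenut]
/rohirolpu/:
  A Geminate Reduction: no change — [rohirolpu]
  B Syncope: [rohirolpu] → [rohrolpu]
  C Nasal Assimilation: no change — [rohrolpu]
  D Progressive Voicing Assimilation: no change — [rohrolpu]
  E t-Assibilation: no change — [rohrolpu]

[yzospyu], [sudenut], [rohrolpu]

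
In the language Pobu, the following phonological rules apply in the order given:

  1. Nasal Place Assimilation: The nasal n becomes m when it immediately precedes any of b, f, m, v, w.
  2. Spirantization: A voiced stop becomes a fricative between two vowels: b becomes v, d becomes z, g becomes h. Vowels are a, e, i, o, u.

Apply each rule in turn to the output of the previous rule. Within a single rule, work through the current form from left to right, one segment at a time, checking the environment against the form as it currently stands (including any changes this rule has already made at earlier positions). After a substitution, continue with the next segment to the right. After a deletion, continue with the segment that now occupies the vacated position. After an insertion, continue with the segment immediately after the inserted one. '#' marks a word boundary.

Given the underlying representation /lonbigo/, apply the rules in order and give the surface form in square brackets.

[lombiho]

1 Nasal Place Assimilation: [lonbigo] → [lombigo]
2 Spirantization: [lombigo] → [lombiho]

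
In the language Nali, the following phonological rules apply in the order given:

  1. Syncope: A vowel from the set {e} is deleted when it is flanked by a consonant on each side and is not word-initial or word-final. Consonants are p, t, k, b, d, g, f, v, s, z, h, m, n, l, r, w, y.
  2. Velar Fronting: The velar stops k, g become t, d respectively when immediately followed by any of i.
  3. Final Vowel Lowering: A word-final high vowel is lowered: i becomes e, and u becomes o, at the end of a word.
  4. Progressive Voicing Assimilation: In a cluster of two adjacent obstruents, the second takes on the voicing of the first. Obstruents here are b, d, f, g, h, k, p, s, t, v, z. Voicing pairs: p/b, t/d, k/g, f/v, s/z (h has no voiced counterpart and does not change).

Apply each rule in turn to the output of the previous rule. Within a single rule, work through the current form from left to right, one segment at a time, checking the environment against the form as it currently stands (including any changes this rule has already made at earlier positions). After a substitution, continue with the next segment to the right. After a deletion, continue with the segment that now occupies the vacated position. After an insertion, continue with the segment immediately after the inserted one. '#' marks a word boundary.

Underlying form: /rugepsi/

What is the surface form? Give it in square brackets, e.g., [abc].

[rugbze]

1 Syncope: [rugepsi] → [rugpsi]
2 Velar Fronting: no change — [rugpsi]
3 Final Vowel Lowering: [rugpsi] → [rugpse]
4 Progressive Voicing Assimilation: [rugpse] → [rugbze]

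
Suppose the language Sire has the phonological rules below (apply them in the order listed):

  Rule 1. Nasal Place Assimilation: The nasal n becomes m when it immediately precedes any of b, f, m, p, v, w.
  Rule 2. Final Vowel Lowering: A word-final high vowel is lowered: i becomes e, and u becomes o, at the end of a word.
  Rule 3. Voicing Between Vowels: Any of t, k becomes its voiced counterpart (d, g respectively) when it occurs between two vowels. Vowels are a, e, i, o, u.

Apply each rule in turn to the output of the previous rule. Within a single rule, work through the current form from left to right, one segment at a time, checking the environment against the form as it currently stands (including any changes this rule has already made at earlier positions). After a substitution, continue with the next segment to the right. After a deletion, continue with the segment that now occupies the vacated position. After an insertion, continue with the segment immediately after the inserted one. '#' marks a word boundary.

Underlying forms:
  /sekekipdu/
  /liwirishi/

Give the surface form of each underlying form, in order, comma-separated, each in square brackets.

[segegipdo], [liwirishe]

/sekekipdu/:
  Rule 1 Nasal Place Assimilation: no change — [sekekipdu]
  Rule 2 Final Vowel Lowering: [sekekipdu] → [sekekipdo]
  Rule 3 Voicing Between Vowels: [sekekipdo] → [segegipdo]
/liwirishi/:
  Rule 1 Nasal Place Assimilation: no change — [liwirishi]
  Rule 2 Final Vowel Lowering: [liwirishi] → [liwirishe]
  Rule 3 Voicing Between Vowels: no change — [liwirishe]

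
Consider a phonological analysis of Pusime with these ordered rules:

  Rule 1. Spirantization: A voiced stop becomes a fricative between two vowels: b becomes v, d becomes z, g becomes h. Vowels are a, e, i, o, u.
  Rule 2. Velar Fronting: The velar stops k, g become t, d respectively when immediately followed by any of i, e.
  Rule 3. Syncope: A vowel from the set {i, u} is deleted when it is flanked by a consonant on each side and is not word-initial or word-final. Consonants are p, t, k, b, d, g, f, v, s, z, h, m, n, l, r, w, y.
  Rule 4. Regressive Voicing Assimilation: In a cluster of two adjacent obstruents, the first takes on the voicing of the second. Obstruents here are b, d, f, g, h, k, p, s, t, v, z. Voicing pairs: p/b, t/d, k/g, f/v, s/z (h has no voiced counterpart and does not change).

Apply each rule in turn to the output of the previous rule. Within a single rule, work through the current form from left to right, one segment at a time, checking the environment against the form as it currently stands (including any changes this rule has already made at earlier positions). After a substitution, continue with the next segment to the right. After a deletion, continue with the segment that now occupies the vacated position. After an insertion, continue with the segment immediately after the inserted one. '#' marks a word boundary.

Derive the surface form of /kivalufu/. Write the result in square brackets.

Rule 1 Spirantization: no change — [kivalufu]
Rule 2 Velar Fronting: [kivalufu] → [tivalufu]
Rule 3 Syncope: [tivalufu] → [tvalfu]
Rule 4 Regressive Voicing Assimilation: [tvalfu] → [dvalfu]

[dvalfu]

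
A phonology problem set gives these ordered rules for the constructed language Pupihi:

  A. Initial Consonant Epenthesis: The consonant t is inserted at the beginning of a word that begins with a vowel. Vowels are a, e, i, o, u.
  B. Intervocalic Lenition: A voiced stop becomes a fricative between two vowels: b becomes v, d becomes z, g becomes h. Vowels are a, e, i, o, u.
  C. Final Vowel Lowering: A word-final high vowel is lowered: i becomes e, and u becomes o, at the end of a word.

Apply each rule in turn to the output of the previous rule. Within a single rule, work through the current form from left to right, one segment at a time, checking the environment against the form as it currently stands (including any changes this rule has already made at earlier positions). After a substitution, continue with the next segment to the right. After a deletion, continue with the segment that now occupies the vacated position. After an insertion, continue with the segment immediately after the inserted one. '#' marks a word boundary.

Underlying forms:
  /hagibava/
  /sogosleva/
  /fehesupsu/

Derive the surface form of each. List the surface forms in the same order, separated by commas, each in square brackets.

[hahivava], [sohosleva], [fehesupso]

/hagibava/:
  A Initial Consonant Epenthesis: no change — [hagibava]
  B Intervocalic Lenition: [hagibava] → [hahivava]
  C Final Vowel Lowering: no change — [hahivava]
/sogosleva/:
  A Initial Consonant Epenthesis: no change — [sogosleva]
  B Intervocalic Lenition: [sogosleva] → [sohosleva]
  C Final Vowel Lowering: no change — [sohosleva]
/fehesupsu/:
  A Initial Consonant Epenthesis: no change — [fehesupsu]
  B Intervocalic Lenition: no change — [fehesupsu]
  C Final Vowel Lowering: [fehesupsu] → [fehesupso]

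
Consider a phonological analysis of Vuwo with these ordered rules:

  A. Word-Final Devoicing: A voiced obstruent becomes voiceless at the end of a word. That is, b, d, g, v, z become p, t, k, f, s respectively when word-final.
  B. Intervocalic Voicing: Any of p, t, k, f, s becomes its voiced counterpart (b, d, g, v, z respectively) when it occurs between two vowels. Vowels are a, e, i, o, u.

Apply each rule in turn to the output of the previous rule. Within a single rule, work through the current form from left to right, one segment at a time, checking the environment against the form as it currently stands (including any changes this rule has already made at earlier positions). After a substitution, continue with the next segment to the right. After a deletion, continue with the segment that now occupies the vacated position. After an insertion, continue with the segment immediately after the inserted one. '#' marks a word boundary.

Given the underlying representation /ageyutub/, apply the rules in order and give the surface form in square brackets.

[ageyudup]

A Word-Final Devoicing: [ageyutub] → [ageyutup]
B Intervocalic Voicing: [ageyutup] → [ageyudup]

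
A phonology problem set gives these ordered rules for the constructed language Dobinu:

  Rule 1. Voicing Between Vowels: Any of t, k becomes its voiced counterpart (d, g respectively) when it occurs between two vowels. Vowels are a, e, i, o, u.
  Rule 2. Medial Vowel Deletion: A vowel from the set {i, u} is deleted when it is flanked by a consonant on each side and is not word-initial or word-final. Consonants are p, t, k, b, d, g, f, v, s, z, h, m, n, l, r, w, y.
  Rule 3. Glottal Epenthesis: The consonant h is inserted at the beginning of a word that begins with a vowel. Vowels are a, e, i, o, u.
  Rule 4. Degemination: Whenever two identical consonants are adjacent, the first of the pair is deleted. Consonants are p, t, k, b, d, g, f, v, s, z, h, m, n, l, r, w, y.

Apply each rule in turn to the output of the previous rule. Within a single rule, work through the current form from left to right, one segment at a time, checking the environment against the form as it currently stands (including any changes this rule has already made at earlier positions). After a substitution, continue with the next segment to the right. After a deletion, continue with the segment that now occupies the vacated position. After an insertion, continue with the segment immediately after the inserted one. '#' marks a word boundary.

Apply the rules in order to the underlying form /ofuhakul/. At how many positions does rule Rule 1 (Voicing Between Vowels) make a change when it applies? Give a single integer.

1

Rule 1 Voicing Between Vowels: [ofuhakul] → [ofuhagul]
Rule 2 Medial Vowel Deletion: [ofuhagul] → [ofhagl]
Rule 3 Glottal Epenthesis: [ofhagl] → [hofhagl]
Rule 4 Degemination: no change — [hofhagl]
Rule Rule 1 changed 1 position(s).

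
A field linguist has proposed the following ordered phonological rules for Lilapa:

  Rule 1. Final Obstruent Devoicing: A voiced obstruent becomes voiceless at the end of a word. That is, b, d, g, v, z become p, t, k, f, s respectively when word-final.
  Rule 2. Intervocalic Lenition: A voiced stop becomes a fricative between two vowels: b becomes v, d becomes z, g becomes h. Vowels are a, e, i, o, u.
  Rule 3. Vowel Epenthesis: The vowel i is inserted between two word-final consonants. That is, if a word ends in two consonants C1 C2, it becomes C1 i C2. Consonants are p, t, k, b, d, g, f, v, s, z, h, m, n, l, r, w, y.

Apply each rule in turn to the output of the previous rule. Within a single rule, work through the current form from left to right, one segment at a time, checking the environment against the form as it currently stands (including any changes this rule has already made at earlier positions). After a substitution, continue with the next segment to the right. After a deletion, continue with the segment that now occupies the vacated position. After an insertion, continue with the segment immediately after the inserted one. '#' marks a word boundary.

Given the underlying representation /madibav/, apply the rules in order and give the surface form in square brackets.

Rule 1 Final Obstruent Devoicing: [madibav] → [madibaf]
Rule 2 Intervocalic Lenition: [madibaf] → [mazivaf]
Rule 3 Vowel Epenthesis: no change — [mazivaf]

[mazivaf]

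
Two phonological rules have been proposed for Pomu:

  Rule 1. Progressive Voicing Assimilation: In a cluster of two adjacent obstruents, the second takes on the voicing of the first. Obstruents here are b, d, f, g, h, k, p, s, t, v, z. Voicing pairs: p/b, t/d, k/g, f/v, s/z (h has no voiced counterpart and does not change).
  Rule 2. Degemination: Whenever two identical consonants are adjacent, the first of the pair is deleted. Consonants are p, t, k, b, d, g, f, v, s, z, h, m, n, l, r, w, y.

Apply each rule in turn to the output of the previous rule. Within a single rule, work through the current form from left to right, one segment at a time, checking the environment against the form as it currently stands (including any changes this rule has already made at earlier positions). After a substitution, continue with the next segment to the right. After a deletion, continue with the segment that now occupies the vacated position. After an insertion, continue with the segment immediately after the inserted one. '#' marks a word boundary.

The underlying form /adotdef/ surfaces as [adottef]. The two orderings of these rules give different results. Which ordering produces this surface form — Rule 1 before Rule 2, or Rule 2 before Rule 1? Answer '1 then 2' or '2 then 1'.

Order 1 then 2:
  1 Progressive Voicing Assimilation: [adotdef] → [adottef]
  2 Degemination: [adottef] → [adotef]
  result: [adotef]
Order 2 then 1:
  2 Degemination: no change — [adotdef]
  1 Progressive Voicing Assimilation: [adotdef] → [adottef]
  result: [adottef]

2 then 1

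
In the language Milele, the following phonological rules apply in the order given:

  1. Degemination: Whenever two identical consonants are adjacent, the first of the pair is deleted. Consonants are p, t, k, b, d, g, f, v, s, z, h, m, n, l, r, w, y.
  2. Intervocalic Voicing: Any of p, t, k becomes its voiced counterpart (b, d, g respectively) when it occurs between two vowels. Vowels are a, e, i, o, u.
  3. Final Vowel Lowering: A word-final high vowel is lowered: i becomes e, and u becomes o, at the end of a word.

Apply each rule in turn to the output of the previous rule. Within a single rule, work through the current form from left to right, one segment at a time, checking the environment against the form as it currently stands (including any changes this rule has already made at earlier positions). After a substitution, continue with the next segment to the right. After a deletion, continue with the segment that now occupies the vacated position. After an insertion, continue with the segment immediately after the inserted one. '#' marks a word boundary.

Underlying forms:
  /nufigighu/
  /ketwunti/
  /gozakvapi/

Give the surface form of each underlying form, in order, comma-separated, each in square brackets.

/nufigighu/:
  1 Degemination: no change — [nufigighu]
  2 Intervocalic Voicing: no change — [nufigighu]
  3 Final Vowel Lowering: [nufigighu] → [nufigigho]
/ketwunti/:
  1 Degemination: no change — [ketwunti]
  2 Intervocalic Voicing: no change — [ketwunti]
  3 Final Vowel Lowering: [ketwunti] → [ketwunte]
/gozakvapi/:
  1 Degemination: no change — [gozakvapi]
  2 Intervocalic Voicing: [gozakvapi] → [gozakvabi]
  3 Final Vowel Lowering: [gozakvabi] → [gozakvabe]

[nufigigho], [ketwunte], [gozakvabe]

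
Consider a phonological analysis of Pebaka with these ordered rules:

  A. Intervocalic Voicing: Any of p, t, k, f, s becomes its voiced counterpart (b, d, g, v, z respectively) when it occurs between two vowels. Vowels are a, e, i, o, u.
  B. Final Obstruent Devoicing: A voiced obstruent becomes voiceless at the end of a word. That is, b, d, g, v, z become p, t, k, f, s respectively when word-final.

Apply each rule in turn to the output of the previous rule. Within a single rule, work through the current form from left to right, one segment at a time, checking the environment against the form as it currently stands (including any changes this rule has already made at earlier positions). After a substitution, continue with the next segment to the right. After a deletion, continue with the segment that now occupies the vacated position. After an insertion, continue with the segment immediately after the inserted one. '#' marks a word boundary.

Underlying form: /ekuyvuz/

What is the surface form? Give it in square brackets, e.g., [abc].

[eguyvus]

A Intervocalic Voicing: [ekuyvuz] → [eguyvuz]
B Final Obstruent Devoicing: [eguyvuz] → [eguyvus]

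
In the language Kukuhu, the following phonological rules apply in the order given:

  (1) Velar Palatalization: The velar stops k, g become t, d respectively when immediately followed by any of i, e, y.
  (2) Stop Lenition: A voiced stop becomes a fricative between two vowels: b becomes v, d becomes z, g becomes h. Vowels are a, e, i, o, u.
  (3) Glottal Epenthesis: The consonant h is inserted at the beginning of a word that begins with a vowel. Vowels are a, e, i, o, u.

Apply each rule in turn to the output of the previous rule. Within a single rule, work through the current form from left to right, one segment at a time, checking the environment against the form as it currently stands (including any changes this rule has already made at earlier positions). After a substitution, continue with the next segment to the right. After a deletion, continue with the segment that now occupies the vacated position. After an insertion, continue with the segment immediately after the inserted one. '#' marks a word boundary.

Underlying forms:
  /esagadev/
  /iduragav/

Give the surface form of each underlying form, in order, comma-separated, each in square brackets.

/esagadev/:
  (1) Velar Palatalization: no change — [esagadev]
  (2) Stop Lenition: [esagadev] → [esahazev]
  (3) Glottal Epenthesis: [esahazev] → [hesahazev]
/iduragav/:
  (1) Velar Palatalization: no change — [iduragav]
  (2) Stop Lenition: [iduragav] → [izurahav]
  (3) Glottal Epenthesis: [izurahav] → [hizurahav]

[hesahazev], [hizurahav]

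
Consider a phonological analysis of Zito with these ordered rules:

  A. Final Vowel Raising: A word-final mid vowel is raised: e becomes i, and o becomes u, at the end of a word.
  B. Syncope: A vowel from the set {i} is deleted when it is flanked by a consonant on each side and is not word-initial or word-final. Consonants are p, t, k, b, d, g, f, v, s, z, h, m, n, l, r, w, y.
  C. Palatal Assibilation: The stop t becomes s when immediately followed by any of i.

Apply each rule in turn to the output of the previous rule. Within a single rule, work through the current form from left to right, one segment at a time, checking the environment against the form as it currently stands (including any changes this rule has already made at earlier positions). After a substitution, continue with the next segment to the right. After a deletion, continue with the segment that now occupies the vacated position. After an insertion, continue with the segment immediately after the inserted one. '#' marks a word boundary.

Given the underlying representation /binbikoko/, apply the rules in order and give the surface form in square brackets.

[bnbkoku]

A Final Vowel Raising: [binbikoko] → [binbikoku]
B Syncope: [binbikoku] → [bnbkoku]
C Palatal Assibilation: no change — [bnbkoku]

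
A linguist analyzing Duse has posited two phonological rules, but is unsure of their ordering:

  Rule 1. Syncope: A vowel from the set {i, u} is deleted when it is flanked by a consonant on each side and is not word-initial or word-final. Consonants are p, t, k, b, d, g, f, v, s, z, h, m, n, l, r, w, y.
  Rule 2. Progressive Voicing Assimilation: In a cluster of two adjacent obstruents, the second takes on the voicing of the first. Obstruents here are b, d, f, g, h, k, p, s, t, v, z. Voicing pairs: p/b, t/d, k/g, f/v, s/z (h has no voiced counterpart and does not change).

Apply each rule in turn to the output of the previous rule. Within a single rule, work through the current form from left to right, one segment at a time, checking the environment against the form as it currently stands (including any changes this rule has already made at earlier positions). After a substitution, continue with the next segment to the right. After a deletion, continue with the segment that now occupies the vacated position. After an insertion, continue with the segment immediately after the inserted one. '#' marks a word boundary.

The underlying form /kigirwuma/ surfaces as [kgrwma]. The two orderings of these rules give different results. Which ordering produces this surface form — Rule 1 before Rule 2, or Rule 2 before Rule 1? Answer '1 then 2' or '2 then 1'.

2 then 1

Order 1 then 2:
  1 Syncope: [kigirwuma] → [kgrwma]
  2 Progressive Voicing Assimilation: [kgrwma] → [kkrwma]
  result: [kkrwma]
Order 2 then 1:
  2 Progressive Voicing Assimilation: no change — [kigirwuma]
  1 Syncope: [kigirwuma] → [kgrwma]
  result: [kgrwma]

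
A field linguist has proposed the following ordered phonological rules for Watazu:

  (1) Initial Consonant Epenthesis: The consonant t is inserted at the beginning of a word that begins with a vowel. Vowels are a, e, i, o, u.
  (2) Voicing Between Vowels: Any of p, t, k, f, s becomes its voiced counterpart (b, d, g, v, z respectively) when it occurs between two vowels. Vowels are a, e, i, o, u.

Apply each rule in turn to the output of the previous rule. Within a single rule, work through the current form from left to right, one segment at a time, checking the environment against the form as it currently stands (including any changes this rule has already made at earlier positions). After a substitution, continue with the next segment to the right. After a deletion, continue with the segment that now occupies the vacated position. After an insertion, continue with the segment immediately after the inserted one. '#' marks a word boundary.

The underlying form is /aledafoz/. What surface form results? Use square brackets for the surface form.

[taledavoz]

(1) Initial Consonant Epenthesis: [aledafoz] → [taledafoz]
(2) Voicing Between Vowels: [taledafoz] → [taledavoz]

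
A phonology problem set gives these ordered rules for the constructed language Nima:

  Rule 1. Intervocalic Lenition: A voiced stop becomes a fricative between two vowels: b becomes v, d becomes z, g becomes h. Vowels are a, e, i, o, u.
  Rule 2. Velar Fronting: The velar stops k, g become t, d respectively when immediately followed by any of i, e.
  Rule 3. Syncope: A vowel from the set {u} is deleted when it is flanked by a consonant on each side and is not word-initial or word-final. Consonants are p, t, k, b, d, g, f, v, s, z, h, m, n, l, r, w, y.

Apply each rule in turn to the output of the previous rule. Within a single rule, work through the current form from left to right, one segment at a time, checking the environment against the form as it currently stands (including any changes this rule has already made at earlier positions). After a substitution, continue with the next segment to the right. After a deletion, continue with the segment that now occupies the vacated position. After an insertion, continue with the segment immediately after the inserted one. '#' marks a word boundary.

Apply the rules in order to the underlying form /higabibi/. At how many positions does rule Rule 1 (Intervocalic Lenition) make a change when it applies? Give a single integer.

3

Rule 1 Intervocalic Lenition: [higabibi] → [hihavivi]
Rule 2 Velar Fronting: no change — [hihavivi]
Rule 3 Syncope: no change — [hihavivi]
Rule Rule 1 changed 3 position(s).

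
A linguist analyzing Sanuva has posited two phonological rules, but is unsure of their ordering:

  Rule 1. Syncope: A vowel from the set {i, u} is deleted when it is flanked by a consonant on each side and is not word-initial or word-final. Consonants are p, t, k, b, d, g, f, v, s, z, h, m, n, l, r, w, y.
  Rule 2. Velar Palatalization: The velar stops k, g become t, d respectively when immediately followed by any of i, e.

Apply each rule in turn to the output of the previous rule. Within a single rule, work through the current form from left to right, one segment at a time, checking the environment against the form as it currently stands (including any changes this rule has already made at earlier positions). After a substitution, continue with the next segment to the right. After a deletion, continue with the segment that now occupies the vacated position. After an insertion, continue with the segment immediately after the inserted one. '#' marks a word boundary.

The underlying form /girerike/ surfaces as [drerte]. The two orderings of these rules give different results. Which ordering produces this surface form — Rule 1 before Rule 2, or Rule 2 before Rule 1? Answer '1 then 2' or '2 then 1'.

Order 1 then 2:
  1 Syncope: [girerike] → [grerke]
  2 Velar Palatalization: [grerke] → [grerte]
  result: [grerte]
Order 2 then 1:
  2 Velar Palatalization: [girerike] → [direrite]
  1 Syncope: [direrite] → [drerte]
  result: [drerte]

2 then 1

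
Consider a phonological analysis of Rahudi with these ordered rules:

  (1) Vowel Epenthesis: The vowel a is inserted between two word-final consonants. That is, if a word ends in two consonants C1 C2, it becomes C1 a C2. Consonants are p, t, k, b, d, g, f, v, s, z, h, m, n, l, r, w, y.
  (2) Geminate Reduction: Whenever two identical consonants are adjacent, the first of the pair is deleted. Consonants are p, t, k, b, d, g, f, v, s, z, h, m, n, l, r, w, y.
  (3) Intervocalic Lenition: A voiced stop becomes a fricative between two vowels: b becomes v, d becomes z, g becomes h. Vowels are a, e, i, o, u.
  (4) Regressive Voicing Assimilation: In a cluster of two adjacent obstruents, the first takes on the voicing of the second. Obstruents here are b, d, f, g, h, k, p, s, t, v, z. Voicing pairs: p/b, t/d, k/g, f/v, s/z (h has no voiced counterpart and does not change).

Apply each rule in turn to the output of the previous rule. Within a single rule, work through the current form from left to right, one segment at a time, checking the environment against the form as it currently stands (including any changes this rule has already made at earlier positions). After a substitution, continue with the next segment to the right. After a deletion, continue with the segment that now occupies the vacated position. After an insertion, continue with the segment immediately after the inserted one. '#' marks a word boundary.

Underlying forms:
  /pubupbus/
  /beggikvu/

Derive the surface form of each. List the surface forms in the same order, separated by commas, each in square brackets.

[puvubbus], [behigvu]

/pubupbus/:
  (1) Vowel Epenthesis: no change — [pubupbus]
  (2) Geminate Reduction: no change — [pubupbus]
  (3) Intervocalic Lenition: [pubupbus] → [puvupbus]
  (4) Regressive Voicing Assimilation: [puvupbus] → [puvubbus]
/beggikvu/:
  (1) Vowel Epenthesis: no change — [beggikvu]
  (2) Geminate Reduction: [beggikvu] → [begikvu]
  (3) Intervocalic Lenition: [begikvu] → [behikvu]
  (4) Regressive Voicing Assimilation: [behikvu] → [behigvu]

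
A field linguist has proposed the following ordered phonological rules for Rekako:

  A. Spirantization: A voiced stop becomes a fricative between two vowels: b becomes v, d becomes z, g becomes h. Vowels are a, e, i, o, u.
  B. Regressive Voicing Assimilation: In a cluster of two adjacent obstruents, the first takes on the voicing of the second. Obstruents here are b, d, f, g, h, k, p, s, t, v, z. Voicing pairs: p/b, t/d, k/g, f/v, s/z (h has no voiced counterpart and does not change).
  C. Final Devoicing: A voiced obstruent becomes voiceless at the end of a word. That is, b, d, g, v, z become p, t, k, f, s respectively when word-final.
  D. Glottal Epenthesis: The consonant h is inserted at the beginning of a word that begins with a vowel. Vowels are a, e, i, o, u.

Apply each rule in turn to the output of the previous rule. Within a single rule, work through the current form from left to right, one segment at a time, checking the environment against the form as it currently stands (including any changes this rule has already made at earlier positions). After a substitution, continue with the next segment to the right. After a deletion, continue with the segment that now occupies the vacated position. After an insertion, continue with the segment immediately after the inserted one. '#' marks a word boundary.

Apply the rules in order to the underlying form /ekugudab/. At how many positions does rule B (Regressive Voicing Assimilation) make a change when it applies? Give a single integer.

A Spirantization: [ekugudab] → [ekuhuzab]
B Regressive Voicing Assimilation: no change — [ekuhuzab]
C Final Devoicing: [ekuhuzab] → [ekuhuzap]
D Glottal Epenthesis: [ekuhuzap] → [hekuhuzap]
Rule B changed 0 position(s).

0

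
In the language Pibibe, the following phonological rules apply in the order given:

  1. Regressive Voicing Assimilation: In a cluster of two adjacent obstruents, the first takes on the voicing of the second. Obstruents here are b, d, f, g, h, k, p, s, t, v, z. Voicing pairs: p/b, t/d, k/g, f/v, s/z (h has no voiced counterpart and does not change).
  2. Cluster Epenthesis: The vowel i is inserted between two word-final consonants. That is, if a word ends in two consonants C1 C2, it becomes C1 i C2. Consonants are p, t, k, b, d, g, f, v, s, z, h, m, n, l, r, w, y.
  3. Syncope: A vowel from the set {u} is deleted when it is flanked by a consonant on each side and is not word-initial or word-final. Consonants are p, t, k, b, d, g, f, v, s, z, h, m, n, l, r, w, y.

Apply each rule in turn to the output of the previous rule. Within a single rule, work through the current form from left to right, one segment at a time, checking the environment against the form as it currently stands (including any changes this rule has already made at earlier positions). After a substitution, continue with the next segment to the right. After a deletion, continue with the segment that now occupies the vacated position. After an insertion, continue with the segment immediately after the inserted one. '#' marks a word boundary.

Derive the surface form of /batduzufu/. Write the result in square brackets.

[baddzfu]

1 Regressive Voicing Assimilation: [batduzufu] → [badduzufu]
2 Cluster Epenthesis: no change — [badduzufu]
3 Syncope: [badduzufu] → [baddzfu]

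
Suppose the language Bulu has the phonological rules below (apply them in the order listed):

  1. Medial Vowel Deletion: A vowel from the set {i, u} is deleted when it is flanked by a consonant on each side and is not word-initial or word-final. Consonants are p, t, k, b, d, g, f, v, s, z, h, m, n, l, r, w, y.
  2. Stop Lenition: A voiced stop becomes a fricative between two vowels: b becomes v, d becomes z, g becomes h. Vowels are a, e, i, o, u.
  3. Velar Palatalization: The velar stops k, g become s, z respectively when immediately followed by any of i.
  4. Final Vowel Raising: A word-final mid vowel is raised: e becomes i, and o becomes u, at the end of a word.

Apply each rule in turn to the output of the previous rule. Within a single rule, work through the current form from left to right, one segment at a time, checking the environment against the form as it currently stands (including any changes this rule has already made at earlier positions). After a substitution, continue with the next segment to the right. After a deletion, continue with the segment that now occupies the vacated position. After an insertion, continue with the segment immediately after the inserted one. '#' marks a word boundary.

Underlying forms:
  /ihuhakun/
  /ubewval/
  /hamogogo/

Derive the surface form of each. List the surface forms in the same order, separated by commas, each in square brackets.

/ihuhakun/:
  1 Medial Vowel Deletion: [ihuhakun] → [ihhakn]
  2 Stop Lenition: no change — [ihhakn]
  3 Velar Palatalization: no change — [ihhakn]
  4 Final Vowel Raising: no change — [ihhakn]
/ubewval/:
  1 Medial Vowel Deletion: no change — [ubewval]
  2 Stop Lenition: [ubewval] → [uvewval]
  3 Velar Palatalization: no change — [uvewval]
  4 Final Vowel Raising: no change — [uvewval]
/hamogogo/:
  1 Medial Vowel Deletion: no change — [hamogogo]
  2 Stop Lenition: [hamogogo] → [hamohoho]
  3 Velar Palatalization: no change — [hamohoho]
  4 Final Vowel Raising: [hamohoho] → [hamohohu]

[ihhakn], [uvewval], [hamohohu]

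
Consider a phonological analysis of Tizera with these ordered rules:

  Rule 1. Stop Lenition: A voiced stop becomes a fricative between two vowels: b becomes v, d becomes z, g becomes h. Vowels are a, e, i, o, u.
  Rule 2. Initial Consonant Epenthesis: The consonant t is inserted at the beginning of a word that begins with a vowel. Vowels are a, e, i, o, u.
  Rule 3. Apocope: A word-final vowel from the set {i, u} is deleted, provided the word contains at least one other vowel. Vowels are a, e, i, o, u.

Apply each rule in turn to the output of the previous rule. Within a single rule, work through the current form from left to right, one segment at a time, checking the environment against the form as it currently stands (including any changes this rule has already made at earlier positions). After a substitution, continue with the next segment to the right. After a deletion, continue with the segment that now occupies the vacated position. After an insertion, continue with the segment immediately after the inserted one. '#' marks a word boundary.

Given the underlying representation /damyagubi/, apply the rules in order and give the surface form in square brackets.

[damyahuv]

Rule 1 Stop Lenition: [damyagubi] → [damyahuvi]
Rule 2 Initial Consonant Epenthesis: no change — [damyahuvi]
Rule 3 Apocope: [damyahuvi] → [damyahuv]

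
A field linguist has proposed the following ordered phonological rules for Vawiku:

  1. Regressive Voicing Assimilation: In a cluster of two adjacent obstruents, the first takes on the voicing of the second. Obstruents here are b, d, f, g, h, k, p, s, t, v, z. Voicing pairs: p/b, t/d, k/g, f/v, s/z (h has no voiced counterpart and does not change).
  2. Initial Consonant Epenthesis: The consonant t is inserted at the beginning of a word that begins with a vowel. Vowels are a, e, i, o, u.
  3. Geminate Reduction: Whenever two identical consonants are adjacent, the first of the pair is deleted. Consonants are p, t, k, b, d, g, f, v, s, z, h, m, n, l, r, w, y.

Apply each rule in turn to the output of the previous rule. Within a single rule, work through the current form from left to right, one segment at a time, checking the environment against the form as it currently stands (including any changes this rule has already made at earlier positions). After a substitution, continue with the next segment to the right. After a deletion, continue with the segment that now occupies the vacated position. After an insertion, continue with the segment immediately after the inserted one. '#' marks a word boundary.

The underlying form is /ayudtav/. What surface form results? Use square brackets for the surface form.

1 Regressive Voicing Assimilation: [ayudtav] → [ayuttav]
2 Initial Consonant Epenthesis: [ayuttav] → [tayuttav]
3 Geminate Reduction: [tayuttav] → [tayutav]

[tayutav]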